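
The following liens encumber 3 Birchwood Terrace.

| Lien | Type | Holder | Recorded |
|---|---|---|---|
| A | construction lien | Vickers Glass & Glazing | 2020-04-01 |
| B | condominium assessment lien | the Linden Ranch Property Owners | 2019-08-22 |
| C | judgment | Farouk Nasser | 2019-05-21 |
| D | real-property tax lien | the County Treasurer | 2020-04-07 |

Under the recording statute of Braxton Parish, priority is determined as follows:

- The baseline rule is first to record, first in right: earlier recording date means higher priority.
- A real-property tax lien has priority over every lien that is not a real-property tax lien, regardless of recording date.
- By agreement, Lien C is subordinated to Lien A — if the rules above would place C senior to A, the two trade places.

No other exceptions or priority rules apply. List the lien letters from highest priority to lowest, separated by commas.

D, A, B, C

As a real-property tax lien, D is senior to every other lien.
Among the remaining liens, by effective date: C (2019-05-21), B (2019-08-22), A (2020-04-01).
Because C would otherwise rank above A, the subordination swaps them.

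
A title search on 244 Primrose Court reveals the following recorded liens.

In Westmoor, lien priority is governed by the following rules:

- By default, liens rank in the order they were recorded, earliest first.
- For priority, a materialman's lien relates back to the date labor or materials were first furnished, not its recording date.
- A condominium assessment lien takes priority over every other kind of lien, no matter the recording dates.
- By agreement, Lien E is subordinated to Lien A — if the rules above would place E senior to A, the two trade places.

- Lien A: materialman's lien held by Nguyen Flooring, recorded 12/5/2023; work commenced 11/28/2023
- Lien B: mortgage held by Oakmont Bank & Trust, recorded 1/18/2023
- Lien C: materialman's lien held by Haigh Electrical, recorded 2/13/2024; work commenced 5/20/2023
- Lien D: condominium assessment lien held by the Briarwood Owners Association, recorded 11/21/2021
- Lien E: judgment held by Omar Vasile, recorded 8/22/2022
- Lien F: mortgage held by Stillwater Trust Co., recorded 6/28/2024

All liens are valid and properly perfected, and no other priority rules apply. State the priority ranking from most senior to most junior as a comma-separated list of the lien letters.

Adjusting effective dates: A is treated as recorded 11/28/2023, the work-commencement date; C's effective date is 5/20/2023, when work began.
D is a condominium assessment lien, so it outranks all other liens regardless of date.
Ordering the rest by effective date: E (8/22/2022), B (1/18/2023), C (5/20/2023), A (11/28/2023), F (6/28/2024).
Because E would otherwise rank above A, the subordination swaps them.

D, A, B, C, E, F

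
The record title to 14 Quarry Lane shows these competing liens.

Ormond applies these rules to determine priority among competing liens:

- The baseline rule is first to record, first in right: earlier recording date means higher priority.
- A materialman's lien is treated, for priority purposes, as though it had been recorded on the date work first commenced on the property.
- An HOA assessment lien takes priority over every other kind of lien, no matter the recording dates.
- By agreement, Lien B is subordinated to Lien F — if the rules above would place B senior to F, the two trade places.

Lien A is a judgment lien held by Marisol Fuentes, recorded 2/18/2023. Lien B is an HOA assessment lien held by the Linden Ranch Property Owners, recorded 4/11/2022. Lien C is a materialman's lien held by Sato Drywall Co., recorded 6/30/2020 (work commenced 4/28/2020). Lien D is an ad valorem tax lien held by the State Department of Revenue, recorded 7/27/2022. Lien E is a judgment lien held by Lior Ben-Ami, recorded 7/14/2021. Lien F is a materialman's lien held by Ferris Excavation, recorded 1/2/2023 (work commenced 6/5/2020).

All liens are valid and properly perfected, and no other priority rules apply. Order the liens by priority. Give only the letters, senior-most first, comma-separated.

Effective dates after the stated exceptions: C relates back to 4/28/2020 (work commenced); F's effective date is 6/5/2020, when work began.
B is an HOA assessment lien and takes priority over every other lien.
Ordering the rest by effective date: C (4/28/2020), F (6/5/2020), E (7/14/2021), D (7/27/2022), A (2/18/2023).
B would otherwise be senior to F, so under the subordination agreement B and F exchange positions.

F, C, B, E, D, A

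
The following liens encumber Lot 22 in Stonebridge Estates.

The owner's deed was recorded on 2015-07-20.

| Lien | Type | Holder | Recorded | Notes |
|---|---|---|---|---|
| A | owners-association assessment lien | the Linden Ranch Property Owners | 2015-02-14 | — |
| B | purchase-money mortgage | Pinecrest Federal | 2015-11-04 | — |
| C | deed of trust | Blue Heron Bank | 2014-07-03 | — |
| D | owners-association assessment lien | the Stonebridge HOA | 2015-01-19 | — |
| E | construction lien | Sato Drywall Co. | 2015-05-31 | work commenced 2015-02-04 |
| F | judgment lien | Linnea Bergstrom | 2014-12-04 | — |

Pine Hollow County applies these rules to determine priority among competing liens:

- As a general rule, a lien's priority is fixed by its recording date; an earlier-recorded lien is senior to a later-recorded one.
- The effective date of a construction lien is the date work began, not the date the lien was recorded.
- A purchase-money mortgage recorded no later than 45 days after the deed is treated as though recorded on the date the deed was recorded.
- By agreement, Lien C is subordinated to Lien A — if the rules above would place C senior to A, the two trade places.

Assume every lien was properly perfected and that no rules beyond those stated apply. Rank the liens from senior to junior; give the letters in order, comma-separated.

A, F, D, E, C, B

Effective dates after the stated exceptions: B was recorded 107 days after the deed — beyond 45 days — so no relation-back applies; E's effective date is 2015-02-04, when work began.
Sorted by effective date: C (2014-07-03), F (2014-12-04), D (2015-01-19), E (2015-02-04), A (2015-02-14), B (2015-11-04).
C would otherwise be senior to A, so under the subordination agreement C and A exchange positions.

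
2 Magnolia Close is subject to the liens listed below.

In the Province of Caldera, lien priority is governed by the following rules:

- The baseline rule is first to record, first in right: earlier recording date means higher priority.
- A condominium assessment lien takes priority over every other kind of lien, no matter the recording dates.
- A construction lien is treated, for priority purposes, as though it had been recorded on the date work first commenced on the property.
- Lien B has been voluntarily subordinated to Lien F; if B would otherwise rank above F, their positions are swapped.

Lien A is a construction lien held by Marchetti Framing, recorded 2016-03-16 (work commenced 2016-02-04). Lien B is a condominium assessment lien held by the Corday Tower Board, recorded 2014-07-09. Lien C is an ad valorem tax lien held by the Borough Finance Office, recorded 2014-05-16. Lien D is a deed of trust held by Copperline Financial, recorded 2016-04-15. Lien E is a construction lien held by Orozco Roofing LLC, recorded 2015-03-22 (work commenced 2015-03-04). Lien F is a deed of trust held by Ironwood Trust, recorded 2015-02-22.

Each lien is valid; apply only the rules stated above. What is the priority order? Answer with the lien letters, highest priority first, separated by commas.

F, C, B, E, A, D

Effective dates: A is treated as recorded 2016-02-04, the work-commencement date; E's effective date is 2015-03-04, when work began.
B, as a condominium assessment lien, has superpriority and ranks first.
Ordering the rest by effective date: C (2014-05-16), F (2015-02-22), E (2015-03-04), A (2016-02-04), D (2016-04-15).
Because B would otherwise rank above F, the subordination swaps them.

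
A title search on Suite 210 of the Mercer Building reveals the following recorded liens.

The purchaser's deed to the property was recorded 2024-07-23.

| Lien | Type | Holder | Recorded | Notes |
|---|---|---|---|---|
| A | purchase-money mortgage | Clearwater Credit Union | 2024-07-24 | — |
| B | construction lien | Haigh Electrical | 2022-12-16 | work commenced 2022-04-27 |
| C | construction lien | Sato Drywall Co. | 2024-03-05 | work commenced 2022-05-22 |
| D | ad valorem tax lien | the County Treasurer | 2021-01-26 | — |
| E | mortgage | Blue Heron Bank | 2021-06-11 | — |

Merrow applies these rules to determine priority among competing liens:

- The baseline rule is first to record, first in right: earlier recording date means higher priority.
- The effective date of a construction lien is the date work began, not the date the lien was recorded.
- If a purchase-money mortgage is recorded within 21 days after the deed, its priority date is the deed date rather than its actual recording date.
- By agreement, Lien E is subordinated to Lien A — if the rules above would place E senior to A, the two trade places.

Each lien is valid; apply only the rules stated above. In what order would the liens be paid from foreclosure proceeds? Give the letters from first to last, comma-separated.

Effective dates: A relates back to the deed date 2024-07-23; B relates back to 2022-04-27 (work commenced); C relates back to 2022-05-22 (work commenced).
By effective date: D (2021-01-26), E (2021-06-11), B (2022-04-27), C (2022-05-22), A (2024-07-23).
E would otherwise be senior to A, so under the subordination agreement E and A exchange positions.

D, A, B, C, E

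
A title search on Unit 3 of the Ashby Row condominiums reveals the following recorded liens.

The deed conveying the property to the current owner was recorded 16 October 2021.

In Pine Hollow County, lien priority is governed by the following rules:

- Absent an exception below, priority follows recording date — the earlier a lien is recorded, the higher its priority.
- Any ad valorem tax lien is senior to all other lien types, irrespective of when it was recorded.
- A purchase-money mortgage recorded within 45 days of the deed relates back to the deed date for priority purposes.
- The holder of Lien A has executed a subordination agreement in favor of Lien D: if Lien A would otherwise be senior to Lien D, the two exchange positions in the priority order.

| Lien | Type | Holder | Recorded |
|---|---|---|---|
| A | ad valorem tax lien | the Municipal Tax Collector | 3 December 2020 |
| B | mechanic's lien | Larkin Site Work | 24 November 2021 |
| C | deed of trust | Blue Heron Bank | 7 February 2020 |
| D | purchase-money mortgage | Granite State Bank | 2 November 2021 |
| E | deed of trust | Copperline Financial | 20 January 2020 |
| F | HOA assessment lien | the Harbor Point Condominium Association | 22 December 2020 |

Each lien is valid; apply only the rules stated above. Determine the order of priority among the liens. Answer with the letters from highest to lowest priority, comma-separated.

D, E, C, F, A, B

First, effective dates: D's effective date is the deed date, 16 October 2021.
A is an ad valorem tax lien, so it outranks all other liens regardless of date.
Remaining liens by effective date: E (20 January 2020), C (7 February 2020), F (22 December 2020), D (16 October 2021), B (24 November 2021).
Because A would otherwise rank above D, the subordination swaps them.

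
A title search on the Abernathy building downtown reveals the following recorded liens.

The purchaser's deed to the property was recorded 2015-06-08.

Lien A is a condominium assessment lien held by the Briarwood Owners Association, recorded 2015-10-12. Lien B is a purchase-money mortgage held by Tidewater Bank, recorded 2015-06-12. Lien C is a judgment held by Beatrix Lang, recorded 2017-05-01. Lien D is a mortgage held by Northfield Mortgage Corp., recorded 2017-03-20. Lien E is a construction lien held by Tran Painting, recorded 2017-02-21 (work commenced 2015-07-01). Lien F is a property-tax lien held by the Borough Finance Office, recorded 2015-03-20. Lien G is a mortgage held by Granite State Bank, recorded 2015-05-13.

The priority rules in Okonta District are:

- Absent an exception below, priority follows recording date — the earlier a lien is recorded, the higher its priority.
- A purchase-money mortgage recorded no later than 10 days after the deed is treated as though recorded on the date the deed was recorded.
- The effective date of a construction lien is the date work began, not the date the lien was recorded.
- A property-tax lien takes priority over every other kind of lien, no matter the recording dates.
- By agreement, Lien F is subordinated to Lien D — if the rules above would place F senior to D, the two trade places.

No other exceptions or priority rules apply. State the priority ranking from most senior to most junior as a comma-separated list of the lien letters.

D, G, B, E, A, F, C

Adjusting effective dates: B relates back to the deed date 2015-06-08; E's effective date is 2015-07-01, when work began.
F is a property-tax lien and takes priority over every other lien.
Ordering the rest by effective date: G (2015-05-13), B (2015-06-08), E (2015-07-01), A (2015-10-12), D (2017-03-20), C (2017-05-01).
Because F would otherwise rank above D, the subordination swaps them.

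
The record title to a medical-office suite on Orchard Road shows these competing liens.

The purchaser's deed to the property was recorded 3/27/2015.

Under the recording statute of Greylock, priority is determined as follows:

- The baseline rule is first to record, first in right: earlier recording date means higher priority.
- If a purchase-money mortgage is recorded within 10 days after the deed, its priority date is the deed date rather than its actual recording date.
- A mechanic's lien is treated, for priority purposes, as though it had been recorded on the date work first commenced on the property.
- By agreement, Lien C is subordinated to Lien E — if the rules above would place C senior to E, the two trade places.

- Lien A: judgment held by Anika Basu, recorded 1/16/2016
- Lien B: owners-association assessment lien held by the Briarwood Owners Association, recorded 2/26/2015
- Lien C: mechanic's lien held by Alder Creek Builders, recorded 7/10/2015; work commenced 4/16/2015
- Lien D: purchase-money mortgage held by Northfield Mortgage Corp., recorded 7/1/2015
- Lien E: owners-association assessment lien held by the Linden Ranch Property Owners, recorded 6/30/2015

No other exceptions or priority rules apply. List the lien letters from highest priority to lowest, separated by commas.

B, E, C, D, A

Effective dates after the stated exceptions: C is treated as recorded 4/16/2015, the work-commencement date; D was recorded 96 days after the deed, outside the 10-day window, so it keeps its recording date.
Sorted by effective date: B (2/26/2015), C (4/16/2015), E (6/30/2015), D (7/1/2015), A (1/16/2016).
Because C would otherwise rank above E, the subordination swaps them.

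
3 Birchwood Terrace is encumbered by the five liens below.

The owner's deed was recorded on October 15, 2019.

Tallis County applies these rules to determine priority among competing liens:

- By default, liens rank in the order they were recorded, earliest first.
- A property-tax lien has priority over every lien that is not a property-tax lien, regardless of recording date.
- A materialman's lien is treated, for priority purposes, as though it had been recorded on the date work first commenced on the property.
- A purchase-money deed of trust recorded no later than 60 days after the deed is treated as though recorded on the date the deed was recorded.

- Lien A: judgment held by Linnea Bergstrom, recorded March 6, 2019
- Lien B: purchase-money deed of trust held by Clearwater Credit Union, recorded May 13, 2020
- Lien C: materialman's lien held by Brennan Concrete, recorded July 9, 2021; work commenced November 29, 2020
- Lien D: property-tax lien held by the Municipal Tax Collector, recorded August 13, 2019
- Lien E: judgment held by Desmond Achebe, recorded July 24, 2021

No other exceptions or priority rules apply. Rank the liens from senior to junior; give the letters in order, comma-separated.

D, A, B, C, E

Effective dates after the stated exceptions: B was recorded 211 days after the deed — beyond 60 days — so no relation-back applies; C relates back to November 29, 2020 (work commenced).
D is a property-tax lien and takes priority over every other lien.
Among the remaining liens, by effective date: A (March 6, 2019), B (May 13, 2020), C (November 29, 2020), E (July 24, 2021).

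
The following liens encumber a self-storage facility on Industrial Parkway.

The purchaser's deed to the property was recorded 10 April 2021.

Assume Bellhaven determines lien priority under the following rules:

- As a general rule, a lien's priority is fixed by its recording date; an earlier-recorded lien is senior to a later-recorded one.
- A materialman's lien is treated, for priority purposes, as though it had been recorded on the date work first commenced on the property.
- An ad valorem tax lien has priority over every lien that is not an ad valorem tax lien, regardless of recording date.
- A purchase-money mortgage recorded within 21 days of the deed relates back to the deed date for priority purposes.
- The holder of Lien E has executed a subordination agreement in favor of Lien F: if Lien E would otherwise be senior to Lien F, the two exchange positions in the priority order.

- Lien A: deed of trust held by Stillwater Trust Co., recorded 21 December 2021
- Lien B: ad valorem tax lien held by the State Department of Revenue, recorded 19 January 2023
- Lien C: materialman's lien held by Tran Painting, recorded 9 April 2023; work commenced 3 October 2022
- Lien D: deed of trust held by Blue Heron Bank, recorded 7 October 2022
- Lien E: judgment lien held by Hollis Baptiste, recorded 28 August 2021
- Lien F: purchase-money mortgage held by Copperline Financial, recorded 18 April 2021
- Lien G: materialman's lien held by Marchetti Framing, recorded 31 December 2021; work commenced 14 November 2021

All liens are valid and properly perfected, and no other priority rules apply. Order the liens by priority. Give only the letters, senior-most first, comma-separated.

Adjusting effective dates: C is treated as recorded 3 October 2022, the work-commencement date; F was recorded within the 21-day window, so its effective date is the deed date 10 April 2021; G's effective date is 14 November 2021, when work began.
As an ad valorem tax lien, B is senior to every other lien.
Ordering the rest by effective date: F (10 April 2021), E (28 August 2021), G (14 November 2021), A (21 December 2021), C (3 October 2022), D (7 October 2022).
E is already junior to F, so the subordination agreement changes nothing.

B, F, E, G, A, C, D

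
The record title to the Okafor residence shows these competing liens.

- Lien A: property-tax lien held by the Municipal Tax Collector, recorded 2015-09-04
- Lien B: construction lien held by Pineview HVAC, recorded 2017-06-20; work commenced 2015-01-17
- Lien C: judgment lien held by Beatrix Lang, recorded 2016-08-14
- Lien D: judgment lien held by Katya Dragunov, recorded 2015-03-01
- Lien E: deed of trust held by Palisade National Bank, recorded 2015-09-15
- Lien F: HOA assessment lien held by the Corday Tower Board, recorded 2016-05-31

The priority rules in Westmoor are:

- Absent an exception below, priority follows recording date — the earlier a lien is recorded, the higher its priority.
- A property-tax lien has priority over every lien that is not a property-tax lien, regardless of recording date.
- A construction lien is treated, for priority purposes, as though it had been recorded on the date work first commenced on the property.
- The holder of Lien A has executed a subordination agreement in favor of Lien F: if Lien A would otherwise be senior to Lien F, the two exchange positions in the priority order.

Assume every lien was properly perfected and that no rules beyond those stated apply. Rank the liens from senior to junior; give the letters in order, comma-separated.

Effective dates after the stated exceptions: B is treated as recorded 2015-01-17, the work-commencement date.
A is a property-tax lien, so it outranks all other liens regardless of date.
Ordering the rest by effective date: B (2015-01-17), D (2015-03-01), E (2015-09-15), F (2016-05-31), C (2016-08-14).
A would otherwise be senior to F, so under the subordination agreement A and F exchange positions.

F, B, D, E, A, C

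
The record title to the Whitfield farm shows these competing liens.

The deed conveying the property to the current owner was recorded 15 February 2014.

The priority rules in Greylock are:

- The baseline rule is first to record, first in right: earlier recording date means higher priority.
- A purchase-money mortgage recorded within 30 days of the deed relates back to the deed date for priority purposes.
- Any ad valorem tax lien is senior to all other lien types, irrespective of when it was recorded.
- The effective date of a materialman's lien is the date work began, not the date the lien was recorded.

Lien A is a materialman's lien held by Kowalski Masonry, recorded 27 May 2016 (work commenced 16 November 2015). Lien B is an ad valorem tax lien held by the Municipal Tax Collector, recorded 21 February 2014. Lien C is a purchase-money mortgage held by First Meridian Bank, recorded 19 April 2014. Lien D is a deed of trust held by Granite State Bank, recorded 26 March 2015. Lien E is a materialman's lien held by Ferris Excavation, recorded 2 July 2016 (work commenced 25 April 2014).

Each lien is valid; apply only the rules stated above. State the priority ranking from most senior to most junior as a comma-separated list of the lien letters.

Effective dates after the stated exceptions: A's effective date is 16 November 2015, when work began; C missed the 30-day window (63 days after the deed), so its recording date stands; E's effective date is 25 April 2014, when work began.
B is an ad valorem tax lien, so it outranks all other liens regardless of date.
The other liens, earliest effective date first: C (19 April 2014), E (25 April 2014), D (26 March 2015), A (16 November 2015).

B, C, E, D, A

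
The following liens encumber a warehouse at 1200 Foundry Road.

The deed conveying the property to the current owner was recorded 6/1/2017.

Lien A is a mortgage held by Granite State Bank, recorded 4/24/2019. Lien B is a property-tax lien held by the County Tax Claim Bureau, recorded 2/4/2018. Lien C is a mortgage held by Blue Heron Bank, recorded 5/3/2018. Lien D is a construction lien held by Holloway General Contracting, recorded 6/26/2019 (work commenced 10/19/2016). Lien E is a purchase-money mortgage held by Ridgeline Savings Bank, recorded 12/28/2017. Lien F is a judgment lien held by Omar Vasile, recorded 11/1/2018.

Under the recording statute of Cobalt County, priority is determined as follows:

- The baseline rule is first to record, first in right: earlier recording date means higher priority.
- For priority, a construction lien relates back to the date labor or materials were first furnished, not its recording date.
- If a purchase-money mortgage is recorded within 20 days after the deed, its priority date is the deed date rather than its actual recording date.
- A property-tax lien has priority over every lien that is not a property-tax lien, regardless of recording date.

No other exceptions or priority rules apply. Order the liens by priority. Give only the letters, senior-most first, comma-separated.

Adjusting effective dates: D is treated as recorded 10/19/2016, the work-commencement date; E missed the 20-day window (210 days after the deed), so its recording date stands.
B is a property-tax lien, so it outranks all other liens regardless of date.
Among the remaining liens, by effective date: D (10/19/2016), E (12/28/2017), C (5/3/2018), F (11/1/2018), A (4/24/2019).

B, D, E, C, F, A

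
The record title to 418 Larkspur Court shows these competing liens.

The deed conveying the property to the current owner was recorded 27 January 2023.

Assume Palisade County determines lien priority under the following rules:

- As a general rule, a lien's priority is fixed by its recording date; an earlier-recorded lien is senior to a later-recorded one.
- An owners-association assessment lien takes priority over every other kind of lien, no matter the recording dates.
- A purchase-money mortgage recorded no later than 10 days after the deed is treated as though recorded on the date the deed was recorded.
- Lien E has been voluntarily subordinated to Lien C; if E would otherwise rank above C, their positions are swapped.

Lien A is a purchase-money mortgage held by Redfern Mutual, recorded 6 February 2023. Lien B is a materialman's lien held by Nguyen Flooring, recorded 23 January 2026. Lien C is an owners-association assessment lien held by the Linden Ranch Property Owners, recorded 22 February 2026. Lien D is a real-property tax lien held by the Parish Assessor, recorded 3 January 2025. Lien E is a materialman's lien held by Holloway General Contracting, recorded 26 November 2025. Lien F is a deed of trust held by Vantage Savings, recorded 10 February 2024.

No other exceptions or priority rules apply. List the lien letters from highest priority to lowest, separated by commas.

C, A, F, D, E, B

Effective dates after the stated exceptions: A relates back to the deed date 27 January 2023.
C, as an owners-association assessment lien, has superpriority and ranks first.
The other liens, earliest effective date first: A (27 January 2023), F (10 February 2024), D (3 January 2025), E (26 November 2025), B (23 January 2026).
E already ranks below C; the subordination has no effect.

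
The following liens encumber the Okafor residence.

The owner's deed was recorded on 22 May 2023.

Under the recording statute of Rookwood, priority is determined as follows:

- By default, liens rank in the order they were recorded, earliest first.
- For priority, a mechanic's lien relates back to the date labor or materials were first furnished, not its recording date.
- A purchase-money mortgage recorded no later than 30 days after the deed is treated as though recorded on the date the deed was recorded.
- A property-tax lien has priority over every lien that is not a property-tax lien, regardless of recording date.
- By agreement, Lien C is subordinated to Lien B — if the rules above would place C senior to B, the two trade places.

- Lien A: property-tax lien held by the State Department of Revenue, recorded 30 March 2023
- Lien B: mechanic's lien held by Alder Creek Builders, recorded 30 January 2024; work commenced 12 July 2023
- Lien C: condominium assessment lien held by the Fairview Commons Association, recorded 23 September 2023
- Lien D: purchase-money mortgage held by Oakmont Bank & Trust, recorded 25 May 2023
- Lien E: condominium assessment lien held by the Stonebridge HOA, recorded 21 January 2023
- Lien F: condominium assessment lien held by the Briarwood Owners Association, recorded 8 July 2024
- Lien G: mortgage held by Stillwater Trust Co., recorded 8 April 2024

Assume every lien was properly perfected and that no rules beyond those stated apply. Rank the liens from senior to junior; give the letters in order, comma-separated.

First, effective dates: B's effective date is 12 July 2023, when work began; D relates back to the deed date 22 May 2023.
A, as a property-tax lien, has superpriority and ranks first.
Among the remaining liens, by effective date: E (21 January 2023), D (22 May 2023), B (12 July 2023), C (23 September 2023), G (8 April 2024), F (8 July 2024).
C already ranks below B; the subordination has no effect.

A, E, D, B, C, G, F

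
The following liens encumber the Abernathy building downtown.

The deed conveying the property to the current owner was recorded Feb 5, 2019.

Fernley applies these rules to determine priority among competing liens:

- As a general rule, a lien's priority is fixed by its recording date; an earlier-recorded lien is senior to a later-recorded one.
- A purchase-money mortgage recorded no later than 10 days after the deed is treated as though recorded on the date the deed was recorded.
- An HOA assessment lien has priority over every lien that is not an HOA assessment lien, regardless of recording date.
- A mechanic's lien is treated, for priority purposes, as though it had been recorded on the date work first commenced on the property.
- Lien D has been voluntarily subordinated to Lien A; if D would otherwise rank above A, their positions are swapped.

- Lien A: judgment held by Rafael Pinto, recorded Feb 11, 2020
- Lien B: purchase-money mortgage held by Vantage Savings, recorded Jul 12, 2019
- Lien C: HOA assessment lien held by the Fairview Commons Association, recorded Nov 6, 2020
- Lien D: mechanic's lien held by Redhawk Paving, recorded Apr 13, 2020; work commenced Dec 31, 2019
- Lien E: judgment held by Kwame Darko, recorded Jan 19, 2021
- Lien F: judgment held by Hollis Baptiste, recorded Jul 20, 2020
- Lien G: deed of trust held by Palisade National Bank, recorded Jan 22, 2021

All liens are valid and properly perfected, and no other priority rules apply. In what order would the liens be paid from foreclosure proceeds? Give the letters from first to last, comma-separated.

Adjusting effective dates: B was recorded 157 days after the deed, outside the 10-day window, so it keeps its recording date; D is treated as recorded Dec 31, 2019, the work-commencement date.
As an HOA assessment lien, C is senior to every other lien.
Ordering the rest by effective date: B (Jul 12, 2019), D (Dec 31, 2019), A (Feb 11, 2020), F (Jul 20, 2020), E (Jan 19, 2021), G (Jan 22, 2021).
D is senior to A before the subordination, so the two trade places.

C, B, A, D, F, E, G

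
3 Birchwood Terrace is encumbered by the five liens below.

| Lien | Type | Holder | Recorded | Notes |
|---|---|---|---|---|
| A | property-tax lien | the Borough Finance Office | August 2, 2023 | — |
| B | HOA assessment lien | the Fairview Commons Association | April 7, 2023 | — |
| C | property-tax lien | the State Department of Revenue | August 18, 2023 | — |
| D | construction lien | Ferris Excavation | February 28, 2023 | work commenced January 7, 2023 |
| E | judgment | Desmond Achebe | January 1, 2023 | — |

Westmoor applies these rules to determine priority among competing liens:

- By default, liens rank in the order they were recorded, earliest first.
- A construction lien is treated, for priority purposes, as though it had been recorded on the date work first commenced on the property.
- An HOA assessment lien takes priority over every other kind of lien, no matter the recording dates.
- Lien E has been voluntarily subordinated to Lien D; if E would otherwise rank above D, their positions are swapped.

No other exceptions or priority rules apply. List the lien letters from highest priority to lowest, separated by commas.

B, D, E, A, C

First, effective dates: D's effective date is January 7, 2023, when work began.
B is an HOA assessment lien, so it outranks all other liens regardless of date.
Ordering the rest by effective date: E (January 1, 2023), D (January 7, 2023), A (August 2, 2023), C (August 18, 2023).
E is senior to D before the subordination, so the two trade places.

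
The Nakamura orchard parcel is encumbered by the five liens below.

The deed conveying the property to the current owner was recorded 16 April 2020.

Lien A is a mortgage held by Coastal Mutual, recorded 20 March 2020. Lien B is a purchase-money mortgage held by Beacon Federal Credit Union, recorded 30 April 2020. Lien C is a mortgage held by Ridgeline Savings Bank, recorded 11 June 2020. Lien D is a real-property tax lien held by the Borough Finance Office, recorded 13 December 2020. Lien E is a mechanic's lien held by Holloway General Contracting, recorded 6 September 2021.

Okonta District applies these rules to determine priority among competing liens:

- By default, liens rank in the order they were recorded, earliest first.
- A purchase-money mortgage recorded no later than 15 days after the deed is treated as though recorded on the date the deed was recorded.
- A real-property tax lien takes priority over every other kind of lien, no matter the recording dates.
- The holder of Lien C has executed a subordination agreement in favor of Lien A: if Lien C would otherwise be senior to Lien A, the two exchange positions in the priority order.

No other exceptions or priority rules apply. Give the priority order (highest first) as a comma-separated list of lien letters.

First, effective dates: B relates back to the deed date 16 April 2020.
D, as a real-property tax lien, has superpriority and ranks first.
Ordering the rest by effective date: A (20 March 2020), B (16 April 2020), C (11 June 2020), E (6 September 2021).
C already ranks below A; the subordination has no effect.

D, A, B, C, E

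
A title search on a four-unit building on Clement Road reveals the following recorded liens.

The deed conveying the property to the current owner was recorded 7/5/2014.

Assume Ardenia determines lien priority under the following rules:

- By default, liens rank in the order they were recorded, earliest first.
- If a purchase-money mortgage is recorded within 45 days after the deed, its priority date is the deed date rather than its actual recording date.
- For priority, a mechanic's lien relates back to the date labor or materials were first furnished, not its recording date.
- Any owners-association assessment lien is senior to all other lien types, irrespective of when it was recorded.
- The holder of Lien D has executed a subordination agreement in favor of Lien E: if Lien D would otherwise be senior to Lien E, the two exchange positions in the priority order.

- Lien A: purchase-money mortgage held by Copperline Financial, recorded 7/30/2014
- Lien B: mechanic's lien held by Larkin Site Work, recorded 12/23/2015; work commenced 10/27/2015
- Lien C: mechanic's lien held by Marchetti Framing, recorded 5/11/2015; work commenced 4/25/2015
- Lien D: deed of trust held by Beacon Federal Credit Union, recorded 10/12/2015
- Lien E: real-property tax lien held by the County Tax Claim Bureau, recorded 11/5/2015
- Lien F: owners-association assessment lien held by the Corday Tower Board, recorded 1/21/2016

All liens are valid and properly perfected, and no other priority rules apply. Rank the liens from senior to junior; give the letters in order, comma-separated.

Adjusting effective dates: A relates back to the deed date 7/5/2014; B's effective date is 10/27/2015, when work began; C's effective date is 4/25/2015, when work began.
F is an owners-association assessment lien and takes priority over every other lien.
Among the remaining liens, by effective date: A (7/5/2014), C (4/25/2015), D (10/12/2015), B (10/27/2015), E (11/5/2015).
The subordination applies — D was senior to E — so D and E swap.

F, A, C, E, B, D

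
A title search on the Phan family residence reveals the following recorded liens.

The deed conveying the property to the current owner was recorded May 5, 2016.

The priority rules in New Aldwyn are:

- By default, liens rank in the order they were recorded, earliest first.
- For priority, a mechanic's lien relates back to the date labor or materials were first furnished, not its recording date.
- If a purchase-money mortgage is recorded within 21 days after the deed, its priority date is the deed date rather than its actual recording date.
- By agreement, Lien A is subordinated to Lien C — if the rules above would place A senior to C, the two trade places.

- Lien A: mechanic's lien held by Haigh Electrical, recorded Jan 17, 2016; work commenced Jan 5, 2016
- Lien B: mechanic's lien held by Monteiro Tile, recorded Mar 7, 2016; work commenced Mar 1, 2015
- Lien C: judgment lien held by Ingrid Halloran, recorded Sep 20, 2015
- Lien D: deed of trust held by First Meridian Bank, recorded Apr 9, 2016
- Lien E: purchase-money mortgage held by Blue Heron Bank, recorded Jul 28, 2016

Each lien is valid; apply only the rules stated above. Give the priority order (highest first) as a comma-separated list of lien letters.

Adjusting effective dates: A's effective date is Jan 5, 2016, when work began; B is treated as recorded Mar 1, 2015, the work-commencement date; E was recorded 84 days after the deed — beyond 21 days — so no relation-back applies.
Ordering by effective date: B (Mar 1, 2015), C (Sep 20, 2015), A (Jan 5, 2016), D (Apr 9, 2016), E (Jul 28, 2016).
Since A is not senior to C, the subordination leaves the order unchanged.

B, C, A, D, E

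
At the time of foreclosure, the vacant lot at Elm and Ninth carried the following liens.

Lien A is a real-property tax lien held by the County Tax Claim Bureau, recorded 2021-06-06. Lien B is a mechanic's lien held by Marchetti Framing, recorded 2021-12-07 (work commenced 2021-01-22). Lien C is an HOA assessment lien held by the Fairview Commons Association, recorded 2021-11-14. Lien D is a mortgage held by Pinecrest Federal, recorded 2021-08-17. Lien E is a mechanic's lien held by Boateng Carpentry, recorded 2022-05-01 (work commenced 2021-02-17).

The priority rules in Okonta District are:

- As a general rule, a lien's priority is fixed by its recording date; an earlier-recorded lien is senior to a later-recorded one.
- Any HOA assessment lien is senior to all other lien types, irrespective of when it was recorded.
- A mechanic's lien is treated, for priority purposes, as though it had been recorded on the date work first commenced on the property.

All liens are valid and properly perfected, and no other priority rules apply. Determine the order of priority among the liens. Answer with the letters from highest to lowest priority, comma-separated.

C, B, E, A, D

Effective dates: B relates back to 2021-01-22 (work commenced); E's effective date is 2021-02-17, when work began.
As an HOA assessment lien, C is senior to every other lien.
Remaining liens by effective date: B (2021-01-22), E (2021-02-17), A (2021-06-06), D (2021-08-17).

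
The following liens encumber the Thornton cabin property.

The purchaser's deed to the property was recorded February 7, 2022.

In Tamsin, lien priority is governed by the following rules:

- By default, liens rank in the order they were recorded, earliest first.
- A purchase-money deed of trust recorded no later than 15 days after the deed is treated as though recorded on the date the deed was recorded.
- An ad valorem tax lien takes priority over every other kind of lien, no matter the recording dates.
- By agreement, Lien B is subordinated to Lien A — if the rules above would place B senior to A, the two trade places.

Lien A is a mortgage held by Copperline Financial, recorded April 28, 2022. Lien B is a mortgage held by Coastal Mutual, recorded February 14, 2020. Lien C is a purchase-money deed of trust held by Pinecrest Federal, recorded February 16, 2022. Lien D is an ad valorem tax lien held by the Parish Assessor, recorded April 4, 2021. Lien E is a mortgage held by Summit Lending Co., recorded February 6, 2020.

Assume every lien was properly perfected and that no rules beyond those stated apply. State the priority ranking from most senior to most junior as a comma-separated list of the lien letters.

Effective dates: C relates back to the deed date February 7, 2022.
D is an ad valorem tax lien and takes priority over every other lien.
Among the remaining liens, by effective date: E (February 6, 2020), B (February 14, 2020), C (February 7, 2022), A (April 28, 2022).
B would otherwise be senior to A, so under the subordination agreement B and A exchange positions.

D, E, A, C, B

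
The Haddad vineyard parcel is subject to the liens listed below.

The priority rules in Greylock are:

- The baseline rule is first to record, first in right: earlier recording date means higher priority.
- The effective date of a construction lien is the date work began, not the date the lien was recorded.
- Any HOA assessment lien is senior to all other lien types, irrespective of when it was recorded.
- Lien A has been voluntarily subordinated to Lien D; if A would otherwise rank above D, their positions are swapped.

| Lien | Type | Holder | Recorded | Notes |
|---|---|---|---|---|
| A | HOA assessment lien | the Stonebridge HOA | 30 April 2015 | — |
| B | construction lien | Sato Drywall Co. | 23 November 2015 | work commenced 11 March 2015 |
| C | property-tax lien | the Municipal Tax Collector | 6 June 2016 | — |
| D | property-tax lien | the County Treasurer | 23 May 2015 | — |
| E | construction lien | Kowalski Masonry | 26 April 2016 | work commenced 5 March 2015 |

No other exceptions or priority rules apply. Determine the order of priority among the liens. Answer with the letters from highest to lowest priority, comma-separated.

First, effective dates: B's effective date is 11 March 2015, when work began; E is treated as recorded 5 March 2015, the work-commencement date.
A is an HOA assessment lien and takes priority over every other lien.
The other liens, earliest effective date first: E (5 March 2015), B (11 March 2015), D (23 May 2015), C (6 June 2016).
A is senior to D before the subordination, so the two trade places.

D, E, B, A, C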